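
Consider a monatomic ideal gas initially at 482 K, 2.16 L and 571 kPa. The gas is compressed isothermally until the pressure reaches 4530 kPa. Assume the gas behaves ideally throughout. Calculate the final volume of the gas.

Isothermal: T stays 482 K; PV = const ⇒ V₂ = 0.272 L, P₂ = 4530 kPa.

0.272 L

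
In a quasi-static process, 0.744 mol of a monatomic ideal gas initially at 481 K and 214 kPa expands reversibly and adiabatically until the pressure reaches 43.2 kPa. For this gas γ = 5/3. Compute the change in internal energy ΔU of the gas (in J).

V₁ = nRT₁/P₁ = 0.744×8.314×481/214 = 13.9 L.
Adiabatic: T₂/T₁ = (P₂/P₁)^((γ−1)/γ) ⇒ T₂ = 481×(0.202)^0.400 = 254 K; V₂ = 36.3 L.
For an ideal gas ΔU = nCvΔT with Cv = (3/2)R = 12.5 J/(mol·K).
ΔU = 0.744×12.5×(254−481) = -2110 J.

-2110 J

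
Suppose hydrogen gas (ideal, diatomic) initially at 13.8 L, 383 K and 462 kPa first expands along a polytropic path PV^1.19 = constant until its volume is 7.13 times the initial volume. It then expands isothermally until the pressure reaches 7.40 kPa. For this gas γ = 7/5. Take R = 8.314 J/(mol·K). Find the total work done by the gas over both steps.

n = P₁V₁/(RT₁) = 462×13.8/(8.314×383) = 2.00 mol.
Step 1 — Polytropic n=1.19: T₂ = T₁(V₁/V₂)^(n−1) = 383×(0.140)^0.19 = 264 K; P₂ = P₁(V₁/V₂)^n = 44.6 kPa.
W = (P₁V₁−P₂V₂)/(n−1) = (462×13.8−44.6×98.4)/0.19 = 10500 J.
ΔU = nCvΔT = 2.00×20.8×(264−383) = -4960 J.
Q = ΔU + W = 5490 J.
State after step 1: P = 44.6 kPa, V = 98.4 L, T = 264 K.
Step 2 — Isothermal: T stays 264 K; PV = const ⇒ V₂ = 593 L, P₂ = 7.40 kPa.
ΔU = 0 (ideal gas, T constant).
W = nRT ln(V₂/V₁) = 2.00×8.314×264×ln(6.03) = 7890 J.
Q = ΔU + W = 7890 J.
Net over both steps: W = 18300 J, Q = 13400 J, ΔU = -4960 J.

18300 J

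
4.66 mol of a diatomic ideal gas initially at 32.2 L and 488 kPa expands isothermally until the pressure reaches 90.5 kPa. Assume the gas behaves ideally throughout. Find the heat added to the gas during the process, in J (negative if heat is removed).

26500 J

T₁ = P₁V₁/(nR) = 488×32.2/(4.66×8.314) = 406 K.
Isothermal: T stays 406 K; PV = const ⇒ V₂ = 174 L, P₂ = 90.5 kPa.
ΔU = 0 (ideal gas, T constant).
W = nRT ln(V₂/V₁) = 4.66×8.314×406×ln(5.39) = 26500 J.
Q = ΔU + W = 26500 J.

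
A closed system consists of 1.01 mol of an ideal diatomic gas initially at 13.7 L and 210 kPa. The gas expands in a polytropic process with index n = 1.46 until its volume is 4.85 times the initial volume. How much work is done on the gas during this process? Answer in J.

T₁ = P₁V₁/(nR) = 210×13.7/(1.01×8.314) = 343 K.
Polytropic n=1.46: T₂ = T₁(V₁/V₂)^(n−1) = 343×(0.206)^0.46 = 166 K; P₂ = P₁(V₁/V₂)^n = 20.9 kPa.
W = (P₁V₁−P₂V₂)/(n−1) = (210×13.7−20.9×66.4)/0.46 = 3230 J.
Work done on the gas = −W_by = -3230 J.

-3230 J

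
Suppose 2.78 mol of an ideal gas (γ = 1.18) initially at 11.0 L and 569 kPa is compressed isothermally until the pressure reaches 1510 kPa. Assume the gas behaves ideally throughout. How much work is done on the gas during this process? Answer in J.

T₁ = P₁V₁/(nR) = 569×11.0/(2.78×8.314) = 271 K.
Isothermal: T stays 271 K; PV = const ⇒ V₂ = 4.15 L, P₂ = 1510 kPa.
W = nRT ln(V₂/V₁) = 2.78×8.314×271×ln(0.377) = -6110 J.
Work done on the gas = −W_by = 6110 J.

6110 J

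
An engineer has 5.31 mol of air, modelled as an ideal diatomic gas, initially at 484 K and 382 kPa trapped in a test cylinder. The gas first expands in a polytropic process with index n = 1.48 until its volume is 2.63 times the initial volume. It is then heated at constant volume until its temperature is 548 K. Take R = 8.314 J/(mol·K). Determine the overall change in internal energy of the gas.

V₁ = nRT₁/P₁ = 5.31×8.314×484/382 = 55.9 L.
Step 1 — Polytropic n=1.48: T₂ = T₁(V₁/V₂)^(n−1) = 484×(0.380)^0.48 = 304 K; P₂ = P₁(V₁/V₂)^n = 91.3 kPa.
W = (P₁V₁−P₂V₂)/(n−1) = (382×55.9−91.3×147)/0.48 = 16500 J.
ΔU = nCvΔT = 5.31×20.8×(304−484) = -19800 J.
Q = ΔU + W = -3310 J.
State after step 1: P = 91.3 kPa, V = 147 L, T = 304 K.
Step 2 — Isochoric: V stays 147 L; P/T = const ⇒ T₂ = 548 K, P₂ = 164 kPa.
W = 0 (no volume change).
ΔU = nCvΔT = 5.31×20.8×(548−304) = 26900 J.
Q = ΔU = 26900 J.
Net over both steps: W = 16500 J, Q = 23600 J, ΔU = 7060 J.

7060 J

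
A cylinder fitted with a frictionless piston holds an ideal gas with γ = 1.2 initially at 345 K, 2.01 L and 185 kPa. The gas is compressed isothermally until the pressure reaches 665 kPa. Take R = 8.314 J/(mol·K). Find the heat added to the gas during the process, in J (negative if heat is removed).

n = P₁V₁/(RT₁) = 185×2.01/(8.314×345) = 0.130 mol.
Isothermal: T stays 345 K; PV = const ⇒ V₂ = 0.559 L, P₂ = 665 kPa.
ΔU = 0 (ideal gas, T constant).
W = nRT ln(V₂/V₁) = 0.130×8.314×345×ln(0.278) = -476 J.
Q = ΔU + W = -476 J.

-476 J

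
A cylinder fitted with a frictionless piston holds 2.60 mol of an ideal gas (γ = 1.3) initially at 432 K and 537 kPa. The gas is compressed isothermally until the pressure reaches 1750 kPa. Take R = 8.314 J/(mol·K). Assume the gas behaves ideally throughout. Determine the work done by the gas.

-11000 J

V₁ = nRT₁/P₁ = 2.60×8.314×432/537 = 17.4 L.
Isothermal: T stays 432 K; PV = const ⇒ V₂ = 5.34 L, P₂ = 1750 kPa.
W = nRT ln(V₂/V₁) = 2.60×8.314×432×ln(0.307) = -11000 J.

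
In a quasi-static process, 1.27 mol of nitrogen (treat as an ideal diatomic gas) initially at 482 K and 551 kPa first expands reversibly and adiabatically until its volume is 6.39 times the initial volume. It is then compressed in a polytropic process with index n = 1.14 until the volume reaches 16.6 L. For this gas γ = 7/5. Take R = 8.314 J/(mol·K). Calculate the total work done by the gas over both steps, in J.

3300 J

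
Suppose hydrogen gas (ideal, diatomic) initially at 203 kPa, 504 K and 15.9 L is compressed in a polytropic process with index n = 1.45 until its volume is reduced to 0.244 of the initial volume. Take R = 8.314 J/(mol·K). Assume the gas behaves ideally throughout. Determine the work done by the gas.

-6360 J

n = P₁V₁/(RT₁) = 203×15.9/(8.314×504) = 0.770 mol.
Polytropic n=1.45: T₂ = T₁(V₁/V₂)^(n−1) = 504×(4.10)^0.45 = 951 K; P₂ = P₁(V₁/V₂)^n = 1570 kPa.
W = (P₁V₁−P₂V₂)/(n−1) = (203×15.9−1570×3.88)/0.45 = -6360 J.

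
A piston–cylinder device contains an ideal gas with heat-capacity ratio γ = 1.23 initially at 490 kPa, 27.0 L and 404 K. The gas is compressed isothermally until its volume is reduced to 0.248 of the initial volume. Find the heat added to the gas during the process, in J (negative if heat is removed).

n = P₁V₁/(RT₁) = 490×27.0/(8.314×404) = 3.94 mol.
Isothermal: T stays 404 K; PV = const ⇒ V₂ = 6.70 L, P₂ = 1980 kPa.
ΔU = 0 (ideal gas, T constant).
W = nRT ln(V₂/V₁) = 3.94×8.314×404×ln(0.248) = -18400 J.
Q = ΔU + W = -18400 J.

-18400 J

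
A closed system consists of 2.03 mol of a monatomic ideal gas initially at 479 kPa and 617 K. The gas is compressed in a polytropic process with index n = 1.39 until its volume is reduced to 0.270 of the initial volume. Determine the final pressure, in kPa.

2960 kPa

V₁ = nRT₁/P₁ = 2.03×8.314×617/479 = 21.7 L.
Polytropic n=1.39: T₂ = T₁(V₁/V₂)^(n−1) = 617×(3.70)^0.39 = 1030 K; P₂ = P₁(V₁/V₂)^n = 2960 kPa.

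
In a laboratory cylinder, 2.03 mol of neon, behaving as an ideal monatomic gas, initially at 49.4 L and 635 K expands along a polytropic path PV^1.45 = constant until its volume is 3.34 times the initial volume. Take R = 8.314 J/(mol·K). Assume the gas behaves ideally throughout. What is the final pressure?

P₁ = nRT₁/V₁ = 2.03×8.314×635/49.4 = 217 kPa.
Polytropic n=1.45: T₂ = T₁(V₁/V₂)^(n−1) = 635×(0.299)^0.45 = 369 K; P₂ = P₁(V₁/V₂)^n = 37.8 kPa.

37.8 kPa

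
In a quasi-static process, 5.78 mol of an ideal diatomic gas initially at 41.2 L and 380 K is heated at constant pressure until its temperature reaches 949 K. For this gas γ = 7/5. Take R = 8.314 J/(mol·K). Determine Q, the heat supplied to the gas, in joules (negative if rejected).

P₁ = nRT₁/V₁ = 5.78×8.314×380/41.2 = 443 kPa.
Isobaric: P stays 443 kPa; V/T = const ⇒ T₂ = 949 K, V₂ = 103 L.
W = PΔV = 443×(103−41.2) kPa·L = 27300 J.
ΔU = nCvΔT = 5.78×20.8×(949−380) = 68400 J.
Q = ΔU + W = nCpΔT = 95700 J.

95700 J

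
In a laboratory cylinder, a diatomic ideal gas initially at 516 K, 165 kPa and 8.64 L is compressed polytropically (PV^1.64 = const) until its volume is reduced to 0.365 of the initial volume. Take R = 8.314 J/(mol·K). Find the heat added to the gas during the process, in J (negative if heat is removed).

n = P₁V₁/(RT₁) = 165×8.64/(8.314×516) = 0.332 mol.
Polytropic n=1.64: T₂ = T₁(V₁/V₂)^(n−1) = 516×(2.74)^0.64 = 984 K; P₂ = P₁(V₁/V₂)^n = 862 kPa.
W = (P₁V₁−P₂V₂)/(n−1) = (165×8.64−862×3.15)/0.64 = -2020 J.
ΔU = nCvΔT = 0.332×20.8×(984−516) = 3230 J.
Q = ΔU + W = 1210 J.

1210 J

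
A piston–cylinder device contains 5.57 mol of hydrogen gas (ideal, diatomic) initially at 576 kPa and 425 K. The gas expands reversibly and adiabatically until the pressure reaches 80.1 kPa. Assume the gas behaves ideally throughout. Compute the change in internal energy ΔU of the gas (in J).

V₁ = nRT₁/P₁ = 5.57×8.314×425/576 = 34.2 L.
Adiabatic: T₂/T₁ = (P₂/P₁)^((γ−1)/γ) ⇒ T₂ = 425×(0.139)^0.286 = 242 K; V₂ = 140 L.
For an ideal gas ΔU = nCvΔT with Cv = (5/2)R = 20.8 J/(mol·K).
ΔU = 5.57×20.8×(242−425) = -21200 J.

-21200 J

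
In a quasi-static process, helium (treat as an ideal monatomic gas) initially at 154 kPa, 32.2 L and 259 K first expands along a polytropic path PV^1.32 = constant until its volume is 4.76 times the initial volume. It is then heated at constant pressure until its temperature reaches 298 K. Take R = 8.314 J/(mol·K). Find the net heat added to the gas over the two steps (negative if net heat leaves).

n = P₁V₁/(RT₁) = 154×32.2/(8.314×259) = 2.30 mol.
Step 1 — Polytropic n=1.32: T₂ = T₁(V₁/V₂)^(n−1) = 259×(0.210)^0.32 = 157 K; P₂ = P₁(V₁/V₂)^n = 19.6 kPa.
W = (P₁V₁−P₂V₂)/(n−1) = (154×32.2−19.6×153)/0.32 = 6090 J.
ΔU = nCvΔT = 2.30×12.5×(157−259) = -2920 J.
Q = ΔU + W = 3170 J.
State after step 1: P = 19.6 kPa, V = 153 L, T = 157 K.
Step 2 — Isobaric: P stays 19.6 kPa; V/T = const ⇒ T₂ = 298 K, V₂ = 291 L.
W = PΔV = 19.6×(291−153) kPa·L = 2700 J.
ΔU = nCvΔT = 2.30×12.5×(298−157) = 4040 J.
Q = ΔU + W = nCpΔT = 6740 J.
Net over both steps: W = 8790 J, Q = 9910 J, ΔU = 1120 J.

9910 J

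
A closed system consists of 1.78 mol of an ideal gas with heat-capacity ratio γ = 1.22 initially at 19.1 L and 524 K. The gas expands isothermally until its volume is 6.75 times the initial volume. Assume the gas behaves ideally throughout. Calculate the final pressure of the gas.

60.1 kPa

P₁ = nRT₁/V₁ = 1.78×8.314×524/19.1 = 406 kPa.
Isothermal: T stays 524 K; PV = const ⇒ V₂ = 129 L, P₂ = 60.1 kPa.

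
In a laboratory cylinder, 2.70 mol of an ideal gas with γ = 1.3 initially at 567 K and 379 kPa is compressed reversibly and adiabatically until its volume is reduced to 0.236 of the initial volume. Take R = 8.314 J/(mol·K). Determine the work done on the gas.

23000 J

V₁ = nRT₁/P₁ = 2.70×8.314×567/379 = 33.6 L.
Adiabatic: TV^(γ−1) = const ⇒ T₂ = 567×(4.24)^0.300 = 874 K; PV^γ = const ⇒ P₂ = 2480 kPa.
ΔU = nCvΔT = 2.70×27.7×(874−567) = 23000 J.
Q = 0 for an adiabatic process, so W = −ΔU = -23000 J.
Work done on the gas = −W_by = 23000 J.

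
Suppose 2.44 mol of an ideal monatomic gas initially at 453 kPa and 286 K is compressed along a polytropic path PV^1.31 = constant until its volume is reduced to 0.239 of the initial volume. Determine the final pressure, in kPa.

2950 kPa

V₁ = nRT₁/P₁ = 2.44×8.314×286/453 = 12.8 L.
Polytropic n=1.31: T₂ = T₁(V₁/V₂)^(n−1) = 286×(4.18)^0.31 = 446 K; P₂ = P₁(V₁/V₂)^n = 2950 kPa.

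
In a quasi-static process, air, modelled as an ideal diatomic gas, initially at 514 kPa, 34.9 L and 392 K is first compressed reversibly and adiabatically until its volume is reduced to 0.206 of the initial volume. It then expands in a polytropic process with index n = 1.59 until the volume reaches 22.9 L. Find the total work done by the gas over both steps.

-11200 J

n = P₁V₁/(RT₁) = 514×34.9/(8.314×392) = 5.50 mol.
Step 1 — Adiabatic: TV^(γ−1) = const ⇒ T₂ = 392×(4.85)^0.400 = 737 K; PV^γ = const ⇒ P₂ = 4690 kPa.
ΔU = nCvΔT = 5.50×20.8×(737−392) = 39500 J.
Q = 0 for an adiabatic process, so W = −ΔU = -39500 J.
State after step 1: P = 4690 kPa, V = 7.19 L, T = 737 K.
Step 2 — Polytropic n=1.59: T₂ = T₁(V₁/V₂)^(n−1) = 737×(0.314)^0.59 = 372 K; P₂ = P₁(V₁/V₂)^n = 744 kPa.
W = (P₁V₁−P₂V₂)/(n−1) = (4690×7.19−744×22.9)/0.59 = 28300 J.
ΔU = nCvΔT = 5.50×20.8×(372−737) = -41800 J.
Q = ΔU + W = -13500 J.
Net over both steps: W = -11200 J, Q = -13500 J, ΔU = -2250 J.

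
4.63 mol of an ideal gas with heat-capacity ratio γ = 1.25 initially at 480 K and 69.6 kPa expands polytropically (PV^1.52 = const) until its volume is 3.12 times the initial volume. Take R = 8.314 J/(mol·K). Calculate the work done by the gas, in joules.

V₁ = nRT₁/P₁ = 4.63×8.314×480/69.6 = 265 L.
Polytropic n=1.52: T₂ = T₁(V₁/V₂)^(n−1) = 480×(0.321)^0.52 = 266 K; P₂ = P₁(V₁/V₂)^n = 12.3 kPa.
W = (P₁V₁−P₂V₂)/(n−1) = (69.6×265−12.3×828)/0.52 = 15900 J.

15900 J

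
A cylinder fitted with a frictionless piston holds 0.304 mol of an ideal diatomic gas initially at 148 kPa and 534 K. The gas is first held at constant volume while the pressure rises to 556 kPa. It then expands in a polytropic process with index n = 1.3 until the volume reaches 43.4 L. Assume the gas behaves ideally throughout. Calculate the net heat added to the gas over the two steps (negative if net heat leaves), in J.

10900 J

V₁ = nRT₁/P₁ = 0.304×8.314×534/148 = 9.12 L.
Step 1 — Isochoric: V stays 9.12 L; P/T = const ⇒ T₂ = 2010 K, P₂ = 556 kPa.
W = 0 (no volume change).
ΔU = nCvΔT = 0.304×20.8×(2010−534) = 9300 J.
Q = ΔU = 9300 J.
State after step 1: P = 556 kPa, V = 9.12 L, T = 2010 K.
Step 2 — Polytropic n=1.3: T₂ = T₁(V₁/V₂)^(n−1) = 2010×(0.210)^0.30 = 1260 K; P₂ = P₁(V₁/V₂)^n = 73.2 kPa.
W = (P₁V₁−P₂V₂)/(n−1) = (556×9.12−73.2×43.4)/0.30 = 6320 J.
ΔU = nCvΔT = 0.304×20.8×(1260−2010) = -4740 J.
Q = ΔU + W = 1580 J.
Net over both steps: W = 6320 J, Q = 10900 J, ΔU = 4560 J.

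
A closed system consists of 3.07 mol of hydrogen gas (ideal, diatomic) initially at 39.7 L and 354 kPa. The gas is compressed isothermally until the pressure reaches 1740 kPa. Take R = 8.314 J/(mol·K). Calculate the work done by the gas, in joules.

-22400 J

T₁ = P₁V₁/(nR) = 354×39.7/(3.07×8.314) = 551 K.
Isothermal: T stays 551 K; PV = const ⇒ V₂ = 8.08 L, P₂ = 1740 kPa.
W = nRT ln(V₂/V₁) = 3.07×8.314×551×ln(0.203) = -22400 J.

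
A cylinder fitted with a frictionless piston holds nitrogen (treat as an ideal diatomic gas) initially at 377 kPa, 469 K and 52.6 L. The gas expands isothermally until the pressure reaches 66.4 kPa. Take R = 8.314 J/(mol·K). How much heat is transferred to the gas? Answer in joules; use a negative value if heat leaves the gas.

34400 J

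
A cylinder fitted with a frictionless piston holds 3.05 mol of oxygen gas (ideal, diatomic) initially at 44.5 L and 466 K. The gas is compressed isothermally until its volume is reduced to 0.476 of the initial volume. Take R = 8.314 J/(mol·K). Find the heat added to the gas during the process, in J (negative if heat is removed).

-8770 J

P₁ = nRT₁/V₁ = 3.05×8.314×466/44.5 = 266 kPa.
Isothermal: T stays 466 K; PV = const ⇒ V₂ = 21.2 L, P₂ = 558 kPa.
ΔU = 0 (ideal gas, T constant).
W = nRT ln(V₂/V₁) = 3.05×8.314×466×ln(0.476) = -8770 J.
Q = ΔU + W = -8770 J.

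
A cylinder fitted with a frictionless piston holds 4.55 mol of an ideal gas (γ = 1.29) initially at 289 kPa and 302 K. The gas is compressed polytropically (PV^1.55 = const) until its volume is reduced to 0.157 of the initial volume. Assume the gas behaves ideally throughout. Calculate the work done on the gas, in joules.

V₁ = nRT₁/P₁ = 4.55×8.314×302/289 = 39.5 L.
Polytropic n=1.55: T₂ = T₁(V₁/V₂)^(n−1) = 302×(6.37)^0.55 = 836 K; P₂ = P₁(V₁/V₂)^n = 5100 kPa.
W = (P₁V₁−P₂V₂)/(n−1) = (289×39.5−5100×6.21)/0.55 = -36700 J.
Work done on the gas = −W_by = 36700 J.

36700 J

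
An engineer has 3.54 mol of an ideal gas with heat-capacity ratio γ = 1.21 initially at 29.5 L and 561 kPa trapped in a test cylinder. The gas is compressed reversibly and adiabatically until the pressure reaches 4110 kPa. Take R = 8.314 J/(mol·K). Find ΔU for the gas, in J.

T₁ = P₁V₁/(nR) = 561×29.5/(3.54×8.314) = 562 K.
Adiabatic: T₂/T₁ = (P₂/P₁)^((γ−1)/γ) ⇒ T₂ = 562×(7.33)^0.174 = 794 K; V₂ = 5.69 L.
For an ideal gas ΔU = nCvΔT with Cv = R/(γ−1) = 39.6 J/(mol·K).
ΔU = 3.54×39.6×(794−562) = 32500 J.

32500 J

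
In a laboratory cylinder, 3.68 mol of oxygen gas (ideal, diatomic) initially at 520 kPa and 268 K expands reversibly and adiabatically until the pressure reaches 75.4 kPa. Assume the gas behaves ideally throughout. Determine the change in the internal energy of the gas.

V₁ = nRT₁/P₁ = 3.68×8.314×268/520 = 15.8 L.
Adiabatic: T₂/T₁ = (P₂/P₁)^((γ−1)/γ) ⇒ T₂ = 268×(0.145)^0.286 = 154 K; V₂ = 62.6 L.
For an ideal gas ΔU = nCvΔT with Cv = (5/2)R = 20.8 J/(mol·K).
ΔU = 3.68×20.8×(154−268) = -8690 J.

-8690 J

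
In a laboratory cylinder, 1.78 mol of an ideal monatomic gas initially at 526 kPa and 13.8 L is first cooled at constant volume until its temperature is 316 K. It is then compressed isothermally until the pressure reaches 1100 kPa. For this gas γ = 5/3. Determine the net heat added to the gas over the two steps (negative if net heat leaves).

-9380 J

T₁ = P₁V₁/(nR) = 526×13.8/(1.78×8.314) = 490 K.
Step 1 — Isochoric: V stays 13.8 L; P/T = const ⇒ T₂ = 316 K, P₂ = 339 kPa.
W = 0 (no volume change).
ΔU = nCvΔT = 1.78×12.5×(316−490) = -3870 J.
Q = ΔU = -3870 J.
State after step 1: P = 339 kPa, V = 13.8 L, T = 316 K.
Step 2 — Isothermal: T stays 316 K; PV = const ⇒ V₂ = 4.25 L, P₂ = 1100 kPa.
ΔU = 0 (ideal gas, T constant).
W = nRT ln(V₂/V₁) = 1.78×8.314×316×ln(0.308) = -5510 J.
Q = ΔU + W = -5510 J.
Net over both steps: W = -5510 J, Q = -9380 J, ΔU = -3870 J.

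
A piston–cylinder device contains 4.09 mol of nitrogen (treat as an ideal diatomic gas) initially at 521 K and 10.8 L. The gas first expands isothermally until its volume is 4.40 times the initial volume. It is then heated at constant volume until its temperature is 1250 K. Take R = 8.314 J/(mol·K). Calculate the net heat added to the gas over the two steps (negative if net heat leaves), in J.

P₁ = nRT₁/V₁ = 4.09×8.314×521/10.8 = 1640 kPa.
Step 1 — Isothermal: T stays 521 K; PV = const ⇒ V₂ = 47.5 L, P₂ = 373 kPa.
ΔU = 0 (ideal gas, T constant).
W = nRT ln(V₂/V₁) = 4.09×8.314×521×ln(4.40) = 26200 J.
Q = ΔU + W = 26200 J.
State after step 1: P = 373 kPa, V = 47.5 L, T = 521 K.
Step 2 — Isochoric: V stays 47.5 L; P/T = const ⇒ T₂ = 1250 K, P₂ = 894 kPa.
W = 0 (no volume change).
ΔU = nCvΔT = 4.09×20.8×(1250−521) = 62000 J.
Q = ΔU = 62000 J.
Net over both steps: W = 26200 J, Q = 88200 J, ΔU = 62000 J.

88200 J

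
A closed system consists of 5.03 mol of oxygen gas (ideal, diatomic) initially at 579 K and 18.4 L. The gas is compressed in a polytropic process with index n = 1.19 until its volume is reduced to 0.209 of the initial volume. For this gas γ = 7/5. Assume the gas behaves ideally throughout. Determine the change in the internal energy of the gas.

P₁ = nRT₁/V₁ = 5.03×8.314×579/18.4 = 1320 kPa.
Polytropic n=1.19: T₂ = T₁(V₁/V₂)^(n−1) = 579×(4.78)^0.19 = 780 K; P₂ = P₁(V₁/V₂)^n = 8480 kPa.
For an ideal gas ΔU = nCvΔT with Cv = (5/2)R = 20.8 J/(mol·K).
ΔU = 5.03×20.8×(780−579) = 21000 J.

21000 J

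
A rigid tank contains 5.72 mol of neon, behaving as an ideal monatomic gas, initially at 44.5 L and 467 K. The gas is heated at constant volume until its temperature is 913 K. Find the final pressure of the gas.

976 kPa

P₁ = nRT₁/V₁ = 5.72×8.314×467/44.5 = 499 kPa.
Isochoric: V stays 44.5 L; P/T = const ⇒ T₂ = 913 K, P₂ = 976 kPa.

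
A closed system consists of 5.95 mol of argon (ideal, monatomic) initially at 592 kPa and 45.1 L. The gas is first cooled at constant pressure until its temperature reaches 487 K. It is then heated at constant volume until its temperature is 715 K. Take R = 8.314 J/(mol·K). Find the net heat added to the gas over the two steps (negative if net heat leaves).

10400 J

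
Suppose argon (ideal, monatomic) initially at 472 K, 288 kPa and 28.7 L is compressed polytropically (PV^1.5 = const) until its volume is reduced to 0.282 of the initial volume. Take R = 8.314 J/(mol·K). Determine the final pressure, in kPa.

1920 kPa

Polytropic n=1.5: T₂ = T₁(V₁/V₂)^(n−1) = 472×(3.55)^0.50 = 889 K; P₂ = P₁(V₁/V₂)^n = 1920 kPa.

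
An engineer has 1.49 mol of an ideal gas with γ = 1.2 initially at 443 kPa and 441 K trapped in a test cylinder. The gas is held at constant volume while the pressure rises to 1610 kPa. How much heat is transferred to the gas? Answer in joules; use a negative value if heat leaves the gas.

72000 J

V₁ = nRT₁/P₁ = 1.49×8.314×441/443 = 12.3 L.
Isochoric: V stays 12.3 L; P/T = const ⇒ T₂ = 1600 K, P₂ = 1610 kPa.
W = 0 (no volume change).
ΔU = nCvΔT = 1.49×41.6×(1600−441) = 72000 J.
Q = ΔU = 72000 J.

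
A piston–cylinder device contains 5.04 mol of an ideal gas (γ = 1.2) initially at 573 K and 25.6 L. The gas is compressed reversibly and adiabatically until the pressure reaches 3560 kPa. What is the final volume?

P₁ = nRT₁/V₁ = 5.04×8.314×573/25.6 = 938 kPa.
Adiabatic: T₂/T₁ = (P₂/P₁)^((γ−1)/γ) ⇒ T₂ = 573×(3.80)^0.167 = 716 K; V₂ = 8.42 L.

8.42 L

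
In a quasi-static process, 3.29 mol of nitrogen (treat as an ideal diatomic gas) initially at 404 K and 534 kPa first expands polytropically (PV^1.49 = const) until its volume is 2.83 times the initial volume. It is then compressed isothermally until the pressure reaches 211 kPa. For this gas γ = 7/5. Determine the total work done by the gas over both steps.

4880 J

V₁ = nRT₁/P₁ = 3.29×8.314×404/534 = 20.7 L.
Step 1 — Polytropic n=1.49: T₂ = T₁(V₁/V₂)^(n−1) = 404×(0.353)^0.49 = 243 K; P₂ = P₁(V₁/V₂)^n = 113 kPa.
W = (P₁V₁−P₂V₂)/(n−1) = (534×20.7−113×58.6)/0.49 = 9010 J.
ΔU = nCvΔT = 3.29×20.8×(243−404) = -11000 J.
Q = ΔU + W = -2030 J.
State after step 1: P = 113 kPa, V = 58.6 L, T = 243 K.
Step 2 — Isothermal: T stays 243 K; PV = const ⇒ V₂ = 31.5 L, P₂ = 211 kPa.
ΔU = 0 (ideal gas, T constant).
W = nRT ln(V₂/V₁) = 3.29×8.314×243×ln(0.537) = -4130 J.
Q = ΔU + W = -4130 J.
Net over both steps: W = 4880 J, Q = -6150 J, ΔU = -11000 J.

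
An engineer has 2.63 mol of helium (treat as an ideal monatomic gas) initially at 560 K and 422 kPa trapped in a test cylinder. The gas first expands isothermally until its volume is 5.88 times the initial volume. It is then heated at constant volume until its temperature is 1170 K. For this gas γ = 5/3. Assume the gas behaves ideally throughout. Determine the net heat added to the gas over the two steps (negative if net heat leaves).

V₁ = nRT₁/P₁ = 2.63×8.314×560/422 = 29.0 L.
Step 1 — Isothermal: T stays 560 K; PV = const ⇒ V₂ = 171 L, P₂ = 71.8 kPa.
ΔU = 0 (ideal gas, T constant).
W = nRT ln(V₂/V₁) = 2.63×8.314×560×ln(5.88) = 21700 J.
Q = ΔU + W = 21700 J.
State after step 1: P = 71.8 kPa, V = 171 L, T = 560 K.
Step 2 — Isochoric: V stays 171 L; P/T = const ⇒ T₂ = 1170 K, P₂ = 150 kPa.
W = 0 (no volume change).
ΔU = nCvΔT = 2.63×12.5×(1170−560) = 20000 J.
Q = ΔU = 20000 J.
Net over both steps: W = 21700 J, Q = 41700 J, ΔU = 20000 J.

41700 J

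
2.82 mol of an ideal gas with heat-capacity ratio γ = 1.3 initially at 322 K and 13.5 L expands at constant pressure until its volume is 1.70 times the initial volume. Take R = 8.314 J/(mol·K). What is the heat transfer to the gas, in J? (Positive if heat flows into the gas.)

22900 J

P₁ = nRT₁/V₁ = 2.82×8.314×322/13.5 = 559 kPa.
Isobaric: P stays 559 kPa; V/T = const ⇒ T₂ = 547 K, V₂ = 22.9 L.
W = PΔV = 559×(22.9−13.5) kPa·L = 5280 J.
ΔU = nCvΔT = 2.82×27.7×(547−322) = 17600 J.
Q = ΔU + W = nCpΔT = 22900 J.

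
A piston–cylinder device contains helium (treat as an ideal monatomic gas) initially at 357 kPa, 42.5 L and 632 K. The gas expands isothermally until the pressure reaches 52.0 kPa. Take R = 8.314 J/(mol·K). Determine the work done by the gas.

29200 J

n = P₁V₁/(RT₁) = 357×42.5/(8.314×632) = 2.89 mol.
Isothermal: T stays 632 K; PV = const ⇒ V₂ = 292 L, P₂ = 52.0 kPa.
W = nRT ln(V₂/V₁) = 2.89×8.314×632×ln(6.87) = 29200 J.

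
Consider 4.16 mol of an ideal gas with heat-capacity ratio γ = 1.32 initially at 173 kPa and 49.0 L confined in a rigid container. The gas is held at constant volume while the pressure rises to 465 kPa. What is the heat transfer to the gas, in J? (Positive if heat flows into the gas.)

T₁ = P₁V₁/(nR) = 173×49.0/(4.16×8.314) = 245 K.
Isochoric: V stays 49.0 L; P/T = const ⇒ T₂ = 659 K, P₂ = 465 kPa.
W = 0 (no volume change).
ΔU = nCvΔT = 4.16×26.0×(659−245) = 44700 J.
Q = ΔU = 44700 J.

44700 J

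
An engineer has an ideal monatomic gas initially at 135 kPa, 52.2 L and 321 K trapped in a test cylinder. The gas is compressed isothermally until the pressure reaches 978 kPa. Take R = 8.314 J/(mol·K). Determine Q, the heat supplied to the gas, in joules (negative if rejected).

n = P₁V₁/(RT₁) = 135×52.2/(8.314×321) = 2.64 mol.
Isothermal: T stays 321 K; PV = const ⇒ V₂ = 7.21 L, P₂ = 978 kPa.
ΔU = 0 (ideal gas, T constant).
W = nRT ln(V₂/V₁) = 2.64×8.314×321×ln(0.138) = -14000 J.
Q = ΔU + W = -14000 J.

-14000 J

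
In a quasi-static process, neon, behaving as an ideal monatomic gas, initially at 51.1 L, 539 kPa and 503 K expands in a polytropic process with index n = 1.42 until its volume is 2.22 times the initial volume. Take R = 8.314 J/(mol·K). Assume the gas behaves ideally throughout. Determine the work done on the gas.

n = P₁V₁/(RT₁) = 539×51.1/(8.314×503) = 6.59 mol.
Polytropic n=1.42: T₂ = T₁(V₁/V₂)^(n−1) = 503×(0.450)^0.42 = 360 K; P₂ = P₁(V₁/V₂)^n = 174 kPa.
W = (P₁V₁−P₂V₂)/(n−1) = (539×51.1−174×113)/0.42 = 18700 J.
Work done on the gas = −W_by = -18700 J.

-18700 J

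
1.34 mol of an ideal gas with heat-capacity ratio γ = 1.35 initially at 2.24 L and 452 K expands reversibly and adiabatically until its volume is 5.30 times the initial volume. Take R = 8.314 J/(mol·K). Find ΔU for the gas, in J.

P₁ = nRT₁/V₁ = 1.34×8.314×452/2.24 = 2250 kPa.
Adiabatic: TV^(γ−1) = const ⇒ T₂ = 452×(0.189)^0.350 = 252 K; PV^γ = const ⇒ P₂ = 237 kPa.
For an ideal gas ΔU = nCvΔT with Cv = R/(γ−1) = 23.8 J/(mol·K).
ΔU = 1.34×23.8×(252−452) = -6360 J.

-6360 J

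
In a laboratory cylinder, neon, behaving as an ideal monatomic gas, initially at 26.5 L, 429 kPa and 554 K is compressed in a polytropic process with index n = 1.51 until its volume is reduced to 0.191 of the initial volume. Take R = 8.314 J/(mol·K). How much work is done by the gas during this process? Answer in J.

-29600 J

n = P₁V₁/(RT₁) = 429×26.5/(8.314×554) = 2.47 mol.
Polytropic n=1.51: T₂ = T₁(V₁/V₂)^(n−1) = 554×(5.24)^0.51 = 1290 K; P₂ = P₁(V₁/V₂)^n = 5230 kPa.
W = (P₁V₁−P₂V₂)/(n−1) = (429×26.5−5230×5.06)/0.51 = -29600 J.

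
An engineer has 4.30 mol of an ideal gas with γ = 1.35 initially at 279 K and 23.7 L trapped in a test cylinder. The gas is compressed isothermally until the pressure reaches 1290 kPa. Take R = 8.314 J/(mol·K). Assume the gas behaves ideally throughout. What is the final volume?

7.73 L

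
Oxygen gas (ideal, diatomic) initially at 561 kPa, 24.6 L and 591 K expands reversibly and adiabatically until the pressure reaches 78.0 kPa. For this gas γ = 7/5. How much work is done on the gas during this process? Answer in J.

n = P₁V₁/(RT₁) = 561×24.6/(8.314×591) = 2.81 mol.
Adiabatic: T₂/T₁ = (P₂/P₁)^((γ−1)/γ) ⇒ T₂ = 591×(0.139)^0.286 = 336 K; V₂ = 101 L.
ΔU = nCvΔT = 2.81×20.8×(336−591) = -14900 J.
Q = 0 for an adiabatic process, so W = −ΔU = 14900 J.
Work done on the gas = −W_by = -14900 J.

-14900 J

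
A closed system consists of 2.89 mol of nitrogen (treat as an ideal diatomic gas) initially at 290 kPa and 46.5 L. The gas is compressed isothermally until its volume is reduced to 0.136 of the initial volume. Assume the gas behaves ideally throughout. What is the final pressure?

2130 kPa

T₁ = P₁V₁/(nR) = 290×46.5/(2.89×8.314) = 561 K.
Isothermal: T stays 561 K; PV = const ⇒ V₂ = 6.32 L, P₂ = 2130 kPa.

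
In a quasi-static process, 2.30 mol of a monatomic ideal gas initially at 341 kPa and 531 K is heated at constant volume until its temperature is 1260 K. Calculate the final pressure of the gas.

809 kPa

V₁ = nRT₁/P₁ = 2.30×8.314×531/341 = 29.8 L.
Isochoric: V stays 29.8 L; P/T = const ⇒ T₂ = 1260 K, P₂ = 809 kPa.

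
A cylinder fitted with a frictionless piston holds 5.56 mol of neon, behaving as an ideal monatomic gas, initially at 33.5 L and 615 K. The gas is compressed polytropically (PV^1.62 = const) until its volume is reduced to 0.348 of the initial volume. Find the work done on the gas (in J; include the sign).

P₁ = nRT₁/V₁ = 5.56×8.314×615/33.5 = 849 kPa.
Polytropic n=1.62: T₂ = T₁(V₁/V₂)^(n−1) = 615×(2.87)^0.62 = 1180 K; P₂ = P₁(V₁/V₂)^n = 4690 kPa.
W = (P₁V₁−P₂V₂)/(n−1) = (849×33.5−4690×11.7)/0.62 = -42400 J.
Work done on the gas = −W_by = 42400 J.

42400 J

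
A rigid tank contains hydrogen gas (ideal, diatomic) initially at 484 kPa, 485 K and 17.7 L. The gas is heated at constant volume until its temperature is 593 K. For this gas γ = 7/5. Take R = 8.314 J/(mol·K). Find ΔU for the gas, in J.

n = P₁V₁/(RT₁) = 484×17.7/(8.314×485) = 2.12 mol.
Isochoric: V stays 17.7 L; P/T = const ⇒ T₂ = 593 K, P₂ = 592 kPa.
For an ideal gas ΔU = nCvΔT with Cv = (5/2)R = 20.8 J/(mol·K).
ΔU = 2.12×20.8×(593−485) = 4770 J.

4770 J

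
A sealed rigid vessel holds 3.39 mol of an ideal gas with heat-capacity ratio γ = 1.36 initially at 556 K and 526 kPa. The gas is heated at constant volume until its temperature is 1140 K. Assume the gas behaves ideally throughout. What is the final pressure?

1080 kPa

V₁ = nRT₁/P₁ = 3.39×8.314×556/526 = 29.8 L.
Isochoric: V stays 29.8 L; P/T = const ⇒ T₂ = 1140 K, P₂ = 1080 kPa.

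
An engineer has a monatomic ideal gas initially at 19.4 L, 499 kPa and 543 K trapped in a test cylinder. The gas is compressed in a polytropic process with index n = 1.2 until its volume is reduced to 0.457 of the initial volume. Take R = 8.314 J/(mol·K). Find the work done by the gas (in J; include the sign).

-8210 J

n = P₁V₁/(RT₁) = 499×19.4/(8.314×543) = 2.14 mol.
Polytropic n=1.2: T₂ = T₁(V₁/V₂)^(n−1) = 543×(2.19)^0.20 = 635 K; P₂ = P₁(V₁/V₂)^n = 1280 kPa.
W = (P₁V₁−P₂V₂)/(n−1) = (499×19.4−1280×8.87)/0.20 = -8210 J.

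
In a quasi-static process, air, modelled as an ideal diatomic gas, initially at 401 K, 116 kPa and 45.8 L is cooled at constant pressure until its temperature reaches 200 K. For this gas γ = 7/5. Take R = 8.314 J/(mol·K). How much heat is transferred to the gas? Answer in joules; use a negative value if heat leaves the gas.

n = P₁V₁/(RT₁) = 116×45.8/(8.314×401) = 1.59 mol.
Isobaric: P stays 116 kPa; V/T = const ⇒ T₂ = 200 K, V₂ = 22.8 L.
W = PΔV = 116×(22.8−45.8) kPa·L = -2660 J.
ΔU = nCvΔT = 1.59×20.8×(200−401) = -6660 J.
Q = ΔU + W = nCpΔT = -9320 J.

-9320 J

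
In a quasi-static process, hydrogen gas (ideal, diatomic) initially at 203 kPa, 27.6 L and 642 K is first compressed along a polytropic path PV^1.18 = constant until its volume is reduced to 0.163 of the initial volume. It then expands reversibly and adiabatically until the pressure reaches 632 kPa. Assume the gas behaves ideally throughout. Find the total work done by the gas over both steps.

n = P₁V₁/(RT₁) = 203×27.6/(8.314×642) = 1.05 mol.
Step 1 — Polytropic n=1.18: T₂ = T₁(V₁/V₂)^(n−1) = 642×(6.13)^0.18 = 890 K; P₂ = P₁(V₁/V₂)^n = 1730 kPa.
W = (P₁V₁−P₂V₂)/(n−1) = (203×27.6−1730×4.50)/0.18 = -12000 J.
ΔU = nCvΔT = 1.05×20.8×(890−642) = 5410 J.
Q = ΔU + W = -6610 J.
State after step 1: P = 1730 kPa, V = 4.50 L, T = 890 K.
Step 2 — Adiabatic: T₂/T₁ = (P₂/P₁)^((γ−1)/γ) ⇒ T₂ = 890×(0.366)^0.286 = 668 K; V₂ = 9.22 L.
ΔU = nCvΔT = 1.05×20.8×(668−890) = -4850 J.
Q = 0 for an adiabatic process, so W = −ΔU = 4850 J.
Net over both steps: W = -7170 J, Q = -6610 J, ΔU = 563 J.

-7170 J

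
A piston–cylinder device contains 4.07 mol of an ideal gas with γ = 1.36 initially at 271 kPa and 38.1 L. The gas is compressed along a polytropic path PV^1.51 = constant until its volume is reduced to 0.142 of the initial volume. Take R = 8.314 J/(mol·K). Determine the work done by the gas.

-34500 J

T₁ = P₁V₁/(nR) = 271×38.1/(4.07×8.314) = 305 K.
Polytropic n=1.51: T₂ = T₁(V₁/V₂)^(n−1) = 305×(7.04)^0.51 = 826 K; P₂ = P₁(V₁/V₂)^n = 5160 kPa.
W = (P₁V₁−P₂V₂)/(n−1) = (271×38.1−5160×5.41)/0.51 = -34500 J.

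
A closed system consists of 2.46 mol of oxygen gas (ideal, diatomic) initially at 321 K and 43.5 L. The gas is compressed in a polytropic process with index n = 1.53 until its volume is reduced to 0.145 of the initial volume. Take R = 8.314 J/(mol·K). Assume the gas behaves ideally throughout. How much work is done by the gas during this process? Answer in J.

-22100 J

P₁ = nRT₁/V₁ = 2.46×8.314×321/43.5 = 151 kPa.
Polytropic n=1.53: T₂ = T₁(V₁/V₂)^(n−1) = 321×(6.90)^0.53 = 893 K; P₂ = P₁(V₁/V₂)^n = 2900 kPa.
W = (P₁V₁−P₂V₂)/(n−1) = (151×43.5−2900×6.31)/0.53 = -22100 J.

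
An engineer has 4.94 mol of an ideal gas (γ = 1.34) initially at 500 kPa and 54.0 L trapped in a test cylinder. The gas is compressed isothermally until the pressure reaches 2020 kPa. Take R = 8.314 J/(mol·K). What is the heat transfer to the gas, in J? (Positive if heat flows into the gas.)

T₁ = P₁V₁/(nR) = 500×54.0/(4.94×8.314) = 657 K.
Isothermal: T stays 657 K; PV = const ⇒ V₂ = 13.4 L, P₂ = 2020 kPa.
ΔU = 0 (ideal gas, T constant).
W = nRT ln(V₂/V₁) = 4.94×8.314×657×ln(0.248) = -37700 J.
Q = ΔU + W = -37700 J.

-37700 J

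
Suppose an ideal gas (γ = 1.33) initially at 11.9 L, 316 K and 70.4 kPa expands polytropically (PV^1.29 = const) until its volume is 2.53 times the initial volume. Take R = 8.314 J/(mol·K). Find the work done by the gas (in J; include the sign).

n = P₁V₁/(RT₁) = 70.4×11.9/(8.314×316) = 0.319 mol.
Polytropic n=1.29: T₂ = T₁(V₁/V₂)^(n−1) = 316×(0.395)^0.29 = 241 K; P₂ = P₁(V₁/V₂)^n = 21.3 kPa.
W = (P₁V₁−P₂V₂)/(n−1) = (70.4×11.9−21.3×30.1)/0.29 = 682 J.

682 J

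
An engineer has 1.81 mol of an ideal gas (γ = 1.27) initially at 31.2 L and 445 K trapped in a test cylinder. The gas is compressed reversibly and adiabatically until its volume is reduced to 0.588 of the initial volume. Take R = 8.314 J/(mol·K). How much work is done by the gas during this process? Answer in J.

P₁ = nRT₁/V₁ = 1.81×8.314×445/31.2 = 215 kPa.
Adiabatic: TV^(γ−1) = const ⇒ T₂ = 445×(1.70)^0.270 = 514 K; PV^γ = const ⇒ P₂ = 421 kPa.
ΔU = nCvΔT = 1.81×30.8×(514−445) = 3820 J.
Q = 0 for an adiabatic process, so W = −ΔU = -3820 J.

-3820 J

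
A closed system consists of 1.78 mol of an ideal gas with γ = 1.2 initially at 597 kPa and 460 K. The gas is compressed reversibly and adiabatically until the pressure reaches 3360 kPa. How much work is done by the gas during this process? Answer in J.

-11400 J

V₁ = nRT₁/P₁ = 1.78×8.314×460/597 = 11.4 L.
Adiabatic: T₂/T₁ = (P₂/P₁)^((γ−1)/γ) ⇒ T₂ = 460×(5.63)^0.167 = 614 K; V₂ = 2.70 L.
ΔU = nCvΔT = 1.78×41.6×(614−460) = 11400 J.
Q = 0 for an adiabatic process, so W = −ΔU = -11400 J.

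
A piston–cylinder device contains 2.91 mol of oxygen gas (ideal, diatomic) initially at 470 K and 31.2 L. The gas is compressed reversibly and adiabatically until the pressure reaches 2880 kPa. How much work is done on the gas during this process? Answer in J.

P₁ = nRT₁/V₁ = 2.91×8.314×470/31.2 = 364 kPa.
Adiabatic: T₂/T₁ = (P₂/P₁)^((γ−1)/γ) ⇒ T₂ = 470×(7.90)^0.286 = 848 K; V₂ = 7.13 L.
ΔU = nCvΔT = 2.91×20.8×(848−470) = 22900 J.
Q = 0 for an adiabatic process, so W = −ΔU = -22900 J.
Work done on the gas = −W_by = 22900 J.

22900 J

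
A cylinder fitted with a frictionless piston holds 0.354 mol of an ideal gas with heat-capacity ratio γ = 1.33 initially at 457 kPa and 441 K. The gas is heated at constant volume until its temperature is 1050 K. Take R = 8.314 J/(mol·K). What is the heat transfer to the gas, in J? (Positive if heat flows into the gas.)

5430 J

V₁ = nRT₁/P₁ = 0.354×8.314×441/457 = 2.84 L.
Isochoric: V stays 2.84 L; P/T = const ⇒ T₂ = 1050 K, P₂ = 1090 kPa.
W = 0 (no volume change).
ΔU = nCvΔT = 0.354×25.2×(1050−441) = 5430 J.
Q = ΔU = 5430 J.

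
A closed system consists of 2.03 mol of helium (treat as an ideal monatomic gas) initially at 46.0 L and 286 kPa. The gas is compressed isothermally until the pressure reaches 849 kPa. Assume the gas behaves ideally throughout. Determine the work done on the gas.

14300 J

T₁ = P₁V₁/(nR) = 286×46.0/(2.03×8.314) = 780 K.
Isothermal: T stays 780 K; PV = const ⇒ V₂ = 15.5 L, P₂ = 849 kPa.
W = nRT ln(V₂/V₁) = 2.03×8.314×780×ln(0.337) = -14300 J.
Work done on the gas = −W_by = 14300 J.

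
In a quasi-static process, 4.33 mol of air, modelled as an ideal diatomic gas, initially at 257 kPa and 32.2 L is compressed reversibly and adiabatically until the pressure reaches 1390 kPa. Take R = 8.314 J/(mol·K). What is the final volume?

9.64 L

T₁ = P₁V₁/(nR) = 257×32.2/(4.33×8.314) = 230 K.
Adiabatic: T₂/T₁ = (P₂/P₁)^((γ−1)/γ) ⇒ T₂ = 230×(5.41)^0.286 = 372 K; V₂ = 9.64 L.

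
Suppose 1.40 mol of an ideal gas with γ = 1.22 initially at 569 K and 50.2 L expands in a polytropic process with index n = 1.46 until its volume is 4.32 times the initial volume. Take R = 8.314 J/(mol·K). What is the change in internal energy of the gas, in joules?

-14700 J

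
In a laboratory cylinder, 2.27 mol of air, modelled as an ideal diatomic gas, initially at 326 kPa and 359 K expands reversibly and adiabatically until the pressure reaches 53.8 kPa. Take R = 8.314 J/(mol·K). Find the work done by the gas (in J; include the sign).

V₁ = nRT₁/P₁ = 2.27×8.314×359/326 = 20.8 L.
Adiabatic: T₂/T₁ = (P₂/P₁)^((γ−1)/γ) ⇒ T₂ = 359×(0.165)^0.286 = 215 K; V₂ = 75.3 L.
ΔU = nCvΔT = 2.27×20.8×(215−359) = -6820 J.
Q = 0 for an adiabatic process, so W = −ΔU = 6820 J.

6820 J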